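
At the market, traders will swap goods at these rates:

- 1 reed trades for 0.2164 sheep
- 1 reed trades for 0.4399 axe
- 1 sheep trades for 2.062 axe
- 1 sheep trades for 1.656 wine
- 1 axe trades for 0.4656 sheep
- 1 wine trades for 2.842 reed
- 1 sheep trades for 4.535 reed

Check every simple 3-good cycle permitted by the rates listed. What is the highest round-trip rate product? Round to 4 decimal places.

1.0185

reed→sheep→wine→reed: 0.2164 × 1.656 × 2.842 = 1.01845
reed→axe→sheep→reed: 0.4399 × 0.4656 × 4.535 = 0.92885
Maximum is reed→sheep→wine→reed at 1.0185; arbitrage exists.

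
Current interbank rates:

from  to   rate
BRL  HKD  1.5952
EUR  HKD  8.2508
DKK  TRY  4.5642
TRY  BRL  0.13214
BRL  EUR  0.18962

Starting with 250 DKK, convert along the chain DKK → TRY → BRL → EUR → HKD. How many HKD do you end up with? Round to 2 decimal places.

235.90

250 DKK × 4.5642 = 1141.05 TRY
1141.05 TRY × 0.13214 = 150.778347 BRL
150.778347 BRL × 0.18962 = 28.59059015814 EUR
28.59059015814 EUR × 8.2508 = 235.895241276781512 HKD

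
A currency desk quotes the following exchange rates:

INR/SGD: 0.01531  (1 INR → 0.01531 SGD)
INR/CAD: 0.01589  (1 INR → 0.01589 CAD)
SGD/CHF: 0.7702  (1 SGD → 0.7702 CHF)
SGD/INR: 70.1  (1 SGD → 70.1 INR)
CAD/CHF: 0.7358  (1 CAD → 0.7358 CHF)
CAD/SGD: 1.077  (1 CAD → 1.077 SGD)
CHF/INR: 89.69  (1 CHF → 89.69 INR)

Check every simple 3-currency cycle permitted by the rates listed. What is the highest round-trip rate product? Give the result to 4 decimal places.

CAD→SGD→INR→CAD: 1.077 × 70.1 × 0.01589 = 1.19966
CHF→INR→SGD→CHF: 89.69 × 0.01531 × 0.7702 = 1.05760
CAD→CHF→INR→CAD: 0.7358 × 89.69 × 0.01589 = 1.04864
Maximum is CAD→SGD→INR→CAD at 1.1997; arbitrage exists.

1.1997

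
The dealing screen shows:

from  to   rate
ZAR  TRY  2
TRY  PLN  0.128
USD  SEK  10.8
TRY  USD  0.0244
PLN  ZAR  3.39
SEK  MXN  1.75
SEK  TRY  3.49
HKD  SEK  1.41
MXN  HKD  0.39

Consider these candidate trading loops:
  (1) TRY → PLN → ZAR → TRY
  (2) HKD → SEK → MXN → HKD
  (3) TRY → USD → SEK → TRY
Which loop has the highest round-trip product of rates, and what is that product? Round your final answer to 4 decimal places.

0.9623

(1) 0.128 × 3.39 × 2 = 0.86784
(2) 1.41 × 1.75 × 0.39 = 0.96233
(3) 0.0244 × 10.8 × 3.49 = 0.91968
Highest is cycle (2) at 0.9623 (≤1, no arbitrage).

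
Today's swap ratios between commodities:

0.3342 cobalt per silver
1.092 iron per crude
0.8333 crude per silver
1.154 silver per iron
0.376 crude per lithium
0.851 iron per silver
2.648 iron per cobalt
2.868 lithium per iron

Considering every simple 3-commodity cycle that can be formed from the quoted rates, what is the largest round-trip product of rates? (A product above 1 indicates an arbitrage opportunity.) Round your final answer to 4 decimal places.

1.1776

iron→lithium→crude→iron: 2.868 × 0.376 × 1.092 = 1.17758
iron→silver→crude→iron: 1.154 × 0.8333 × 1.092 = 1.05010
iron→silver→cobalt→iron: 1.154 × 0.3342 × 2.648 = 1.02125
Maximum is iron→lithium→crude→iron at 1.1776; arbitrage exists.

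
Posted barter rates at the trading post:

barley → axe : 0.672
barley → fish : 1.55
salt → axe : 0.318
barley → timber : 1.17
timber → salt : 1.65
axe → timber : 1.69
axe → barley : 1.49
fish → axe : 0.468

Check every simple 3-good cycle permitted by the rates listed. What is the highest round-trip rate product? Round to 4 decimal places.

1.0808

barley→fish→axe→barley: 1.55 × 0.468 × 1.49 = 1.08085
timber→salt→axe→timber: 1.65 × 0.318 × 1.69 = 0.88674
Maximum is barley→fish→axe→barley at 1.0808; arbitrage exists.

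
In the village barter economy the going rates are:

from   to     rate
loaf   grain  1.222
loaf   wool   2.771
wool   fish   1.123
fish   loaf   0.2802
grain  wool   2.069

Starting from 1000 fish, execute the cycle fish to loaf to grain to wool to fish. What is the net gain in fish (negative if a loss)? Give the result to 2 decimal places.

-204.43

1000 fish × 0.2802 = 280.2 loaf
280.2 loaf × 1.222 = 342.4044 grain
342.4044 grain × 2.069 = 708.4347036 wool
708.4347036 wool × 1.123 = 795.5721721428 fish
Net change: 795.5721721428 − 1000 = -204.4278278572 fish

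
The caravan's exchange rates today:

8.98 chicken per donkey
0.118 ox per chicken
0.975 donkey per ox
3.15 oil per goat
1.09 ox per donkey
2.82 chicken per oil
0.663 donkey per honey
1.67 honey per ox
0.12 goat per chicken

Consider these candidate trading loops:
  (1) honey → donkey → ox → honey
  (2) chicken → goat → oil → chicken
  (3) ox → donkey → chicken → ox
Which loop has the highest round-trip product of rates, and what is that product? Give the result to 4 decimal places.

(1) 0.663 × 1.09 × 1.67 = 1.20686
(2) 0.12 × 3.15 × 2.82 = 1.06596
(3) 0.975 × 8.98 × 0.118 = 1.03315
Highest is cycle (1) at 1.2069 (>1, arbitrage).

1.2069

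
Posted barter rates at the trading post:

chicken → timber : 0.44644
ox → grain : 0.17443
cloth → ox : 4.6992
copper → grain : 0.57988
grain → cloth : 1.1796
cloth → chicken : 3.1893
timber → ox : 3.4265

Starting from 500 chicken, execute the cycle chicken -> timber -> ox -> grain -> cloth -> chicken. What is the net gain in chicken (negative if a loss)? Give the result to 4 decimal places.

500 chicken × 0.44644 = 223.22 timber
223.22 timber × 3.4265 = 764.86333 ox
764.86333 ox × 0.17443 = 133.4151106519 grain
133.4151106519 grain × 1.1796 = 157.37646452498124 cloth
157.37646452498124 cloth × 3.1893 = 501.920758309522668732 chicken
Net change: 501.920758309522668732 − 500 = 1.920758309522668732 chicken

1.9208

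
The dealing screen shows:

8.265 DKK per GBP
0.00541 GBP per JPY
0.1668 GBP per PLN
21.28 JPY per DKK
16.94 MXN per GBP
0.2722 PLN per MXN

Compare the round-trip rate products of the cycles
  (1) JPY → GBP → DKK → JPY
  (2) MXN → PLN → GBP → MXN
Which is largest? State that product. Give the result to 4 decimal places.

0.9515

(1) 0.00541 × 8.265 × 21.28 = 0.95151
(2) 0.2722 × 0.1668 × 16.94 = 0.76913
Highest is cycle (1) at 0.9515 (≤1, no arbitrage).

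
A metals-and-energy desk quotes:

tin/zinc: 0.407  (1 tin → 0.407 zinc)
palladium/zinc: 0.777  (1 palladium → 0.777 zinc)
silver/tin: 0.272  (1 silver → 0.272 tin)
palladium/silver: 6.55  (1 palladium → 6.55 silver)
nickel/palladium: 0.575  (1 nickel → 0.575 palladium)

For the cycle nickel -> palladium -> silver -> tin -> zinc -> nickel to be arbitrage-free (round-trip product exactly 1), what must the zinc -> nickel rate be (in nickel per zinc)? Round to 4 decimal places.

Known legs of the cycle: 0.575 × 6.55 × 0.272 × 0.407 = 0.41693894
For no arbitrage the full-cycle product must be 1, so the missing rate is 1 / 0.41693894 ≈ 2.398433.

2.3984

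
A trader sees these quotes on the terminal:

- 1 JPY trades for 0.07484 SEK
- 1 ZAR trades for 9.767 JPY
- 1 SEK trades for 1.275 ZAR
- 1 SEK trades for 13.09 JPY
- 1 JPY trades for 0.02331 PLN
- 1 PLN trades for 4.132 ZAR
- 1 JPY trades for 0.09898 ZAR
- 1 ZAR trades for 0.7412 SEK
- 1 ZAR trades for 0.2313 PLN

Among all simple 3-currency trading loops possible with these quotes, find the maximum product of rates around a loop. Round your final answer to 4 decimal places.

0.9603

JPY→ZAR→SEK→JPY: 0.09898 × 0.7412 × 13.09 = 0.96033
JPY→PLN→ZAR→JPY: 0.02331 × 4.132 × 9.767 = 0.94073
JPY→SEK→ZAR→JPY: 0.07484 × 1.275 × 9.767 = 0.93198
Maximum is JPY→ZAR→SEK→JPY at 0.9603; no arbitrage — every cycle loses value.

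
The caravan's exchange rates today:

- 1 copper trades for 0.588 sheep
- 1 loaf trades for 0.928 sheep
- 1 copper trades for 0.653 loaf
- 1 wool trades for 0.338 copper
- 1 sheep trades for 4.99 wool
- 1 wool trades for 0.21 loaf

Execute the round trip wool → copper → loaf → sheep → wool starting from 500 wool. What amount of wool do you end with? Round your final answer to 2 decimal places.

511.03

500 wool × 0.338 = 169 copper
169 copper × 0.653 = 110.357 loaf
110.357 loaf × 0.928 = 102.411296 sheep
102.411296 sheep × 4.99 = 511.03236704 wool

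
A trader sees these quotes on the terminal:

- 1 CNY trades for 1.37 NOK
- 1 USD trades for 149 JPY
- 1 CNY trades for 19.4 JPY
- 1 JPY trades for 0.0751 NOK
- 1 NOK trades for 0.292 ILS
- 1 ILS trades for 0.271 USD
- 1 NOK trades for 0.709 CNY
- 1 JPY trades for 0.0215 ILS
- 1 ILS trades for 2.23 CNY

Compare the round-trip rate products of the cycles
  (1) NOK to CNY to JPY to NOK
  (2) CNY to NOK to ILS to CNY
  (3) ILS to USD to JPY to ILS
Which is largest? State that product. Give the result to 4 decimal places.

1.0330

(1) 0.709 × 19.4 × 0.0751 = 1.03297
(2) 1.37 × 0.292 × 2.23 = 0.89209
(3) 0.271 × 149 × 0.0215 = 0.86815
Highest is cycle (1) at 1.0330 (>1, arbitrage).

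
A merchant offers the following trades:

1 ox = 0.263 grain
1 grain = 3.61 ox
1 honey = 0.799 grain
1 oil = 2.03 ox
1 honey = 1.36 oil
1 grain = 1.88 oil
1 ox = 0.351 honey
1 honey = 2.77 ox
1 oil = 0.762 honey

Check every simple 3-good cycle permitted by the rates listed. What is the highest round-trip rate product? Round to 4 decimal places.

grain→oil→honey→grain: 1.88 × 0.762 × 0.799 = 1.14462
grain→ox→honey→grain: 3.61 × 0.351 × 0.799 = 1.01242
grain→oil→ox→grain: 1.88 × 2.03 × 0.263 = 1.00371
ox→honey→oil→ox: 0.351 × 1.36 × 2.03 = 0.96904
Maximum is grain→oil→honey→grain at 1.1446; arbitrage exists.

1.1446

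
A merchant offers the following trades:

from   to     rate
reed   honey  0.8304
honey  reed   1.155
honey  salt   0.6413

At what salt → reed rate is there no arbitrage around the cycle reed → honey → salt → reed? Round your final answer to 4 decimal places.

Known legs of the cycle: 0.8304 × 0.6413 = 0.53253552
For no arbitrage the full-cycle product must be 1, so the missing rate is 1 / 0.53253552 ≈ 1.877809.

1.8778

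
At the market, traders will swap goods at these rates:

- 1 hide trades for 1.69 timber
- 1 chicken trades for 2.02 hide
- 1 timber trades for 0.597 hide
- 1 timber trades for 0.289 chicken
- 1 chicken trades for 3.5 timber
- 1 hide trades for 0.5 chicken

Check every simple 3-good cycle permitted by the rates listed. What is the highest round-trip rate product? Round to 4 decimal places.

timber→hide→chicken→timber: 0.597 × 0.5 × 3.5 = 1.04475
timber→chicken→hide→timber: 0.289 × 2.02 × 1.69 = 0.98659
Maximum is timber→hide→chicken→timber at 1.0448; arbitrage exists.

1.0448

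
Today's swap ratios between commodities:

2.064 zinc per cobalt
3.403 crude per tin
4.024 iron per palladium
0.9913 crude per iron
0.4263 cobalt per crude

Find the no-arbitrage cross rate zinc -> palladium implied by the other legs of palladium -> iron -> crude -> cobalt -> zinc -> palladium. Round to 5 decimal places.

0.28491

Known legs of the cycle: 4.024 × 0.9913 × 0.4263 × 2.064 = 3.50984634182784
For no arbitrage the full-cycle product must be 1, so the missing rate is 1 / 3.50984634182784 ≈ 0.2849128.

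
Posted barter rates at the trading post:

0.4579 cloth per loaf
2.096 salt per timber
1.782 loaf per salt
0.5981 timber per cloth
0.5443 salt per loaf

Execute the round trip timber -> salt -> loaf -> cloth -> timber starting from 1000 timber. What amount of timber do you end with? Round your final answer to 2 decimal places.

1022.92

1000 timber × 2.096 = 2096 salt
2096 salt × 1.782 = 3735.072 loaf
3735.072 loaf × 0.4579 = 1710.2894688 cloth
1710.2894688 cloth × 0.5981 = 1022.92413128928 timber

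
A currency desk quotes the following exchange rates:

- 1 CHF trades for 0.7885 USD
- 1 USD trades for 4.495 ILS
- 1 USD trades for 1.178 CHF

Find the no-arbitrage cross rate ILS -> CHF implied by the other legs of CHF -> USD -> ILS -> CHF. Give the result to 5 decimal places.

0.28214

Known legs of the cycle: 0.7885 × 4.495 = 3.5443075
For no arbitrage the full-cycle product must be 1, so the missing rate is 1 / 3.5443075 ≈ 0.2821426.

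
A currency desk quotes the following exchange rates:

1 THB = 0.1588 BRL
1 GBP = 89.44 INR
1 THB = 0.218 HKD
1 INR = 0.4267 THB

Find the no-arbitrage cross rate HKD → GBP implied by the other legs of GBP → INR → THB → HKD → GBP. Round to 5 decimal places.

0.12020

Known legs of the cycle: 89.44 × 0.4267 × 0.218 = 8.319762464
For no arbitrage the full-cycle product must be 1, so the missing rate is 1 / 8.319762464 ≈ 0.1201957.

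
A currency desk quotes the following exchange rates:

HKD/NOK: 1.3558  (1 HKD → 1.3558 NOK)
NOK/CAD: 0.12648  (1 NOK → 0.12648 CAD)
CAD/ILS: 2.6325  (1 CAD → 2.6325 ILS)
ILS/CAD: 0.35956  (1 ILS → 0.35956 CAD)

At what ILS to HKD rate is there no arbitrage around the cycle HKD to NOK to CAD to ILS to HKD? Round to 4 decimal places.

Known legs of the cycle: 1.3558 × 0.12648 × 2.6325 = 0.45142526988
For no arbitrage the full-cycle product must be 1, so the missing rate is 1 / 0.45142526988 ≈ 2.215206.

2.2152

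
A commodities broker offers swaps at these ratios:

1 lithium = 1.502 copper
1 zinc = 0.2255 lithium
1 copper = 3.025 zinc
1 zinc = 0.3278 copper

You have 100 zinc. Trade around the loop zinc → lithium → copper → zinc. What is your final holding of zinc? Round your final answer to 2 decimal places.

100 zinc × 0.2255 = 22.55 lithium
22.55 lithium × 1.502 = 33.8701 copper
33.8701 copper × 3.025 = 102.4570525 zinc

102.46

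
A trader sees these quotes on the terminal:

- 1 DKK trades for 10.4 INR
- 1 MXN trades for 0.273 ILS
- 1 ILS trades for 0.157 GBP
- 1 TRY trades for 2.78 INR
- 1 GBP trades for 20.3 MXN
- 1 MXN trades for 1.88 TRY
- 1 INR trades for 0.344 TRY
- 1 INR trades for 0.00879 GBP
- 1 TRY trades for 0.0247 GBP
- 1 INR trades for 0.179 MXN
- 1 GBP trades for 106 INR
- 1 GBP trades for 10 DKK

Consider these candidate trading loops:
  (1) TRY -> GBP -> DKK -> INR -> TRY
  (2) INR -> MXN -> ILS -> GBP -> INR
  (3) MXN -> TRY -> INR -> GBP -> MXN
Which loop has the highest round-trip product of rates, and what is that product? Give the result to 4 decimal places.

(1) 0.0247 × 10 × 10.4 × 0.344 = 0.88367
(2) 0.179 × 0.273 × 0.157 × 106 = 0.81324
(3) 1.88 × 2.78 × 0.00879 × 20.3 = 0.93258
Highest is cycle (3) at 0.9326 (≤1, no arbitrage).

0.9326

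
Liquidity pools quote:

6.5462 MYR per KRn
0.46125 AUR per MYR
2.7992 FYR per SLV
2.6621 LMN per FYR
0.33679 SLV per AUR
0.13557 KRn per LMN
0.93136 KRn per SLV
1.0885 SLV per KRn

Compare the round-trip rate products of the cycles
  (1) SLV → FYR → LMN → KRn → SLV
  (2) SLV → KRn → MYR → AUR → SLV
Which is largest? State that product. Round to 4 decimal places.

1.0996

(1) 2.7992 × 2.6621 × 0.13557 × 1.0885 = 1.09964
(2) 0.93136 × 6.5462 × 0.46125 × 0.33679 = 0.94711
Highest is cycle (1) at 1.0996 (>1, arbitrage).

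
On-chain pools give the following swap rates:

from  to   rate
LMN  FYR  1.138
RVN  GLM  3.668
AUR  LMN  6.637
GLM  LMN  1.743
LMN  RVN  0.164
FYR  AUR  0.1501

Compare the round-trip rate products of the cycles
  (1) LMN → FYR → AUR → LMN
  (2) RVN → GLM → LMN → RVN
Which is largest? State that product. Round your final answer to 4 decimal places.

1.1337

(1) 1.138 × 0.1501 × 6.637 = 1.13369
(2) 3.668 × 1.743 × 0.164 = 1.04851
Highest is cycle (1) at 1.1337 (>1, arbitrage).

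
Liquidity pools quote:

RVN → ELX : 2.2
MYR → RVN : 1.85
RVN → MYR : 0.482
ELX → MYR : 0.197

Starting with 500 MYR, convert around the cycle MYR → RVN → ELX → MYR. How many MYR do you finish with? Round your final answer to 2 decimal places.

500 MYR × 1.85 = 925 RVN
925 RVN × 2.2 = 2035 ELX
2035 ELX × 0.197 = 400.895 MYR

400.90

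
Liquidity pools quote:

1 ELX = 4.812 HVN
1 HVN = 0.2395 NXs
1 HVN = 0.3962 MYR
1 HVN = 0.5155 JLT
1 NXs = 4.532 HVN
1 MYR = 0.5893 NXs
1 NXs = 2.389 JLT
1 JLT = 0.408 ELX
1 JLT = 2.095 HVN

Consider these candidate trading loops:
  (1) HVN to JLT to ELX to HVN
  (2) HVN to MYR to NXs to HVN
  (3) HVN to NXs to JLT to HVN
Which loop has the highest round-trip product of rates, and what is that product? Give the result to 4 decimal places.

1.1987

(1) 0.5155 × 0.408 × 4.812 = 1.01208
(2) 0.3962 × 0.5893 × 4.532 = 1.05813
(3) 0.2395 × 2.389 × 2.095 = 1.19869
Highest is cycle (3) at 1.1987 (>1, arbitrage).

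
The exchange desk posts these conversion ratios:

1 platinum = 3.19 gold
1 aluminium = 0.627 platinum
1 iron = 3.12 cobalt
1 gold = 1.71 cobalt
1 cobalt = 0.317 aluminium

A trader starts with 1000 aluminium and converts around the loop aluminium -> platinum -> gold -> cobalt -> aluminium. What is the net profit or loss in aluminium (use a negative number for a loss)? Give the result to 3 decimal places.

1000 aluminium × 0.627 = 627 platinum
627 platinum × 3.19 = 2000.13 gold
2000.13 gold × 1.71 = 3420.2223 cobalt
3420.2223 cobalt × 0.317 = 1084.2104691 aluminium
Net change: 1084.2104691 − 1000 = 84.2104691 aluminium

84.210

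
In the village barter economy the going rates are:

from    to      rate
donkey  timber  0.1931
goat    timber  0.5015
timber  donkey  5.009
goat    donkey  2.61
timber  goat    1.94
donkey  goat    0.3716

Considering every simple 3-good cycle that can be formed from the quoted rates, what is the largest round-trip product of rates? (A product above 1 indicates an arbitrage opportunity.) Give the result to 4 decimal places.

donkey→timber→goat→donkey: 0.1931 × 1.94 × 2.61 = 0.97774
donkey→goat→timber→donkey: 0.3716 × 0.5015 × 5.009 = 0.93346
Maximum is donkey→timber→goat→donkey at 0.9777; no arbitrage — every cycle loses value.

0.9777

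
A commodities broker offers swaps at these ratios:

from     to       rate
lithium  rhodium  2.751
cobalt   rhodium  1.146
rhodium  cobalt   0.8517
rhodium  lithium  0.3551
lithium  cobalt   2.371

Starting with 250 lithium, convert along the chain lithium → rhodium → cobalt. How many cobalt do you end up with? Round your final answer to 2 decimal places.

585.76

250 lithium × 2.751 = 687.75 rhodium
687.75 rhodium × 0.8517 = 585.756675 cobalt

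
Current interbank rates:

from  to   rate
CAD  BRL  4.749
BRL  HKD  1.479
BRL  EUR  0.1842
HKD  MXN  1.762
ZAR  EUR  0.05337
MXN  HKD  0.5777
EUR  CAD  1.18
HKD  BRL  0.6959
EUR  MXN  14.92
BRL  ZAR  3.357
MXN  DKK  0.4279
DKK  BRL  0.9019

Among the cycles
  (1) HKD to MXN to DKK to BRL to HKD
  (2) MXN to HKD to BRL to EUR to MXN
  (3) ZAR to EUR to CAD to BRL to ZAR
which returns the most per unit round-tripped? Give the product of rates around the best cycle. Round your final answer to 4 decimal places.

(1) 1.762 × 0.4279 × 0.9019 × 1.479 = 1.00571
(2) 0.5777 × 0.6959 × 0.1842 × 14.92 = 1.10486
(3) 0.05337 × 1.18 × 4.749 × 3.357 = 1.00400
Highest is cycle (2) at 1.1049 (>1, arbitrage).

1.1049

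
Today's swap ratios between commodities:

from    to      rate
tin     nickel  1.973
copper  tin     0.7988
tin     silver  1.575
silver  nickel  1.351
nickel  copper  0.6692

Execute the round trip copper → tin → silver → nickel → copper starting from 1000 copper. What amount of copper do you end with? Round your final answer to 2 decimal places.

1137.44

1000 copper × 0.7988 = 798.8 tin
798.8 tin × 1.575 = 1258.11 silver
1258.11 silver × 1.351 = 1699.70661 nickel
1699.70661 nickel × 0.6692 = 1137.443663412 copper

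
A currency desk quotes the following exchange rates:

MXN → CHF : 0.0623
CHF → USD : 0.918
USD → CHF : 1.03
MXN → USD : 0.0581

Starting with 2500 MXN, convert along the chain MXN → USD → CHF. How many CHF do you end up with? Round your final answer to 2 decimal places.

2500 MXN × 0.0581 = 145.25 USD
145.25 USD × 1.03 = 149.6075 CHF

149.61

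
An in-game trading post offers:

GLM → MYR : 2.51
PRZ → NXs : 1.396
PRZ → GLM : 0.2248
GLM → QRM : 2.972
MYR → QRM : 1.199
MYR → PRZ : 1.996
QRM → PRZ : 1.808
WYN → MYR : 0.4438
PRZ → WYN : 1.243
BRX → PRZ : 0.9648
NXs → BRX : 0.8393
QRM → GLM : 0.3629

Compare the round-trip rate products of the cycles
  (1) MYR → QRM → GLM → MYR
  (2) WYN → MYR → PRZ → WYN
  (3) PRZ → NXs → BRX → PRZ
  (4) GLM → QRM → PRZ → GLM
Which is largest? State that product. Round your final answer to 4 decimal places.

1.2079

(1) 1.199 × 0.3629 × 2.51 = 1.09214
(2) 0.4438 × 1.996 × 1.243 = 1.10108
(3) 1.396 × 0.8393 × 0.9648 = 1.13042
(4) 2.972 × 1.808 × 0.2248 = 1.20793
Highest is cycle (4) at 1.2079 (>1, arbitrage).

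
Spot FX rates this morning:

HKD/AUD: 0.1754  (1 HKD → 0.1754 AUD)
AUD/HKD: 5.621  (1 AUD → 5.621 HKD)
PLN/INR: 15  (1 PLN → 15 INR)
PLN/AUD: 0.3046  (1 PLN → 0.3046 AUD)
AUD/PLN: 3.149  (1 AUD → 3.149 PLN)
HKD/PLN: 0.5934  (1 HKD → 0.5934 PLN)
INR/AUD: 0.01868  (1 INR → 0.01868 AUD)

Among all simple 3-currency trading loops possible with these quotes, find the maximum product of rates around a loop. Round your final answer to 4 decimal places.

1.0160

PLN→AUD→HKD→PLN: 0.3046 × 5.621 × 0.5934 = 1.01599
PLN→INR→AUD→PLN: 15 × 0.01868 × 3.149 = 0.88235
Maximum is PLN→AUD→HKD→PLN at 1.0160; arbitrage exists.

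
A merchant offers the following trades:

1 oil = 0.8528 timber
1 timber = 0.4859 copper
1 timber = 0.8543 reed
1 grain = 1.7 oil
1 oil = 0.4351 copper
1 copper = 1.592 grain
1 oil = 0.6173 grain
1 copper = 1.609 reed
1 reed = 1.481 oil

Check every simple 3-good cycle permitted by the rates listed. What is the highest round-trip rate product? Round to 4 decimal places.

copper→grain→oil→copper: 1.592 × 1.7 × 0.4351 = 1.17755
timber→reed→oil→timber: 0.8543 × 1.481 × 0.8528 = 1.07898
copper→reed→oil→copper: 1.609 × 1.481 × 0.4351 = 1.03681
Maximum is copper→grain→oil→copper at 1.1776; arbitrage exists.

1.1776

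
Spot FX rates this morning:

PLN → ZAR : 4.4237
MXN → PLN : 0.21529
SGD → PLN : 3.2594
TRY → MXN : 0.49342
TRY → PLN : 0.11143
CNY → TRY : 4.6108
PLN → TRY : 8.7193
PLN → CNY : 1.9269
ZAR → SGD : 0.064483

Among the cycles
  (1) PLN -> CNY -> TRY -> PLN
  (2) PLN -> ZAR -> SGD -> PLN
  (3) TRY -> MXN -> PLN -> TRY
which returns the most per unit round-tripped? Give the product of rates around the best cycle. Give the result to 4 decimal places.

0.9900

(1) 1.9269 × 4.6108 × 0.11143 = 0.99001
(2) 4.4237 × 0.064483 × 3.2594 = 0.92976
(3) 0.49342 × 0.21529 × 8.7193 = 0.92624
Highest is cycle (1) at 0.9900 (≤1, no arbitrage).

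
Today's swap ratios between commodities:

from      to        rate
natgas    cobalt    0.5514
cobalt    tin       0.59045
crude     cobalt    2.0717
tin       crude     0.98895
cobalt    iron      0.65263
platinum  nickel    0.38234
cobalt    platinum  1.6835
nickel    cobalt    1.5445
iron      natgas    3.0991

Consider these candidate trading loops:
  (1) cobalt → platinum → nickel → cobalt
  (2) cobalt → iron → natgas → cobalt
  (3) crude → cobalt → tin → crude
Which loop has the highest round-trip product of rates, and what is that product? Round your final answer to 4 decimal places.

1.2097

(1) 1.6835 × 0.38234 × 1.5445 = 0.99415
(2) 0.65263 × 3.0991 × 0.5514 = 1.11524
(3) 2.0717 × 0.59045 × 0.98895 = 1.20972
Highest is cycle (3) at 1.2097 (>1, arbitrage).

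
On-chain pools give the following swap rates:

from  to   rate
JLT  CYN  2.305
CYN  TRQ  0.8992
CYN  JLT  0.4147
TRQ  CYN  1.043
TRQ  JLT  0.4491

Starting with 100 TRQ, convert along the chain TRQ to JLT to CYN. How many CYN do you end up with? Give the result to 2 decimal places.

103.52

100 TRQ × 0.4491 = 44.91 JLT
44.91 JLT × 2.305 = 103.51755 CYN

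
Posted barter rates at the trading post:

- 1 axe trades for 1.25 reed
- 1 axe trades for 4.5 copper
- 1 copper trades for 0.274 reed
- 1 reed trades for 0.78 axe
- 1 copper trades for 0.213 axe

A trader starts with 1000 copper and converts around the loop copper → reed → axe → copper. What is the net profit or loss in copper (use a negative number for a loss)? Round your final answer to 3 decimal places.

1000 copper × 0.274 = 274 reed
274 reed × 0.78 = 213.72 axe
213.72 axe × 4.5 = 961.74 copper
Net change: 961.74 − 1000 = -38.26 copper

-38.260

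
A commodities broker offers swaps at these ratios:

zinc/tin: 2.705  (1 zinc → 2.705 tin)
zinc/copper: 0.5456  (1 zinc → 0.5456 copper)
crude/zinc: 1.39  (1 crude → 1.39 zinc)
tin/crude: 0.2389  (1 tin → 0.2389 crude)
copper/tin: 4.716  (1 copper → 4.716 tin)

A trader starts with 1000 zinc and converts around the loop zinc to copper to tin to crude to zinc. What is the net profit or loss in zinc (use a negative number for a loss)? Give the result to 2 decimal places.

-145.56

1000 zinc × 0.5456 = 545.6 copper
545.6 copper × 4.716 = 2573.0496 tin
2573.0496 tin × 0.2389 = 614.70154944 crude
614.70154944 crude × 1.39 = 854.4351537216 zinc
Net change: 854.4351537216 − 1000 = -145.5648462784 zinc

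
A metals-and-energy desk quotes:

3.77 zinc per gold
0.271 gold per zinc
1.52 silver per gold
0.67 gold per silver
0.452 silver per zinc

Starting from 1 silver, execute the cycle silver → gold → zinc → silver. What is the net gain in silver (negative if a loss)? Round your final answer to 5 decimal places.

1 silver × 0.67 = 0.67 gold
0.67 gold × 3.77 = 2.5259 zinc
2.5259 zinc × 0.452 = 1.1417068 silver
Net change: 1.1417068 − 1 = 0.1417068 silver

0.14171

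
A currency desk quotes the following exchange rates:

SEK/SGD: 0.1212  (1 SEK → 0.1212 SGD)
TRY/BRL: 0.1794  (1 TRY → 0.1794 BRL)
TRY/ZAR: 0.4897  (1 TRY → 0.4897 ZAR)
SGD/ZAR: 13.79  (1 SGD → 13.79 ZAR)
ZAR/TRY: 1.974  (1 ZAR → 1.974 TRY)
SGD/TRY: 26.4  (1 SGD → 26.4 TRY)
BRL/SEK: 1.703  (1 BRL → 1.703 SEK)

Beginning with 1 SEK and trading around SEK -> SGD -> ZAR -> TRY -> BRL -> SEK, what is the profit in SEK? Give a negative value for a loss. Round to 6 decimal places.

0.007978

1 SEK × 0.1212 = 0.1212 SGD
0.1212 SGD × 13.79 = 1.671348 ZAR
1.671348 ZAR × 1.974 = 3.299240952 TRY
3.299240952 TRY × 0.1794 = 0.5918838267888 BRL
0.5918838267888 BRL × 1.703 = 1.0079781570213264 SEK
Net change: 1.0079781570213264 − 1 = 0.0079781570213264 SEK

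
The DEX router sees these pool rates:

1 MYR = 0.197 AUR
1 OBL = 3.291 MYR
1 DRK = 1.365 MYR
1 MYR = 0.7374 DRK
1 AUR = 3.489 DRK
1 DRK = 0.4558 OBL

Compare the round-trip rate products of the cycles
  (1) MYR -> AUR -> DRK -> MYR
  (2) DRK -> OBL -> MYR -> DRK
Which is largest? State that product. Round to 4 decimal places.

1.1061

(1) 0.197 × 3.489 × 1.365 = 0.93821
(2) 0.4558 × 3.291 × 0.7374 = 1.10613
Highest is cycle (2) at 1.1061 (>1, arbitrage).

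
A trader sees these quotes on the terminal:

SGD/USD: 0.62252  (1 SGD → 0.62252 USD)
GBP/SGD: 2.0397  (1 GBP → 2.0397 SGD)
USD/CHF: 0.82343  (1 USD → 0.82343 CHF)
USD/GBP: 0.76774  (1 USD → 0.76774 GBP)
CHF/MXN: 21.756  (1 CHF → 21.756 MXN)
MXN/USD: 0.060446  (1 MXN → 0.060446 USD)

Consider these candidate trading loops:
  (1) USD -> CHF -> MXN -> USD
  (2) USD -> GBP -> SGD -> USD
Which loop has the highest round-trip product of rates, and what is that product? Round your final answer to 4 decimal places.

(1) 0.82343 × 21.756 × 0.060446 = 1.08286
(2) 0.76774 × 2.0397 × 0.62252 = 0.97484
Highest is cycle (1) at 1.0829 (>1, arbitrage).

1.0829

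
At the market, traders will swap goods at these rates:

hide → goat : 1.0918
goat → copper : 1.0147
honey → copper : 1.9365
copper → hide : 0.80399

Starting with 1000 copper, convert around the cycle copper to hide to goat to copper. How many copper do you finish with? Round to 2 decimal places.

1000 copper × 0.80399 = 803.99 hide
803.99 hide × 1.0918 = 877.796282 goat
877.796282 goat × 1.0147 = 890.6998873454 copper

890.70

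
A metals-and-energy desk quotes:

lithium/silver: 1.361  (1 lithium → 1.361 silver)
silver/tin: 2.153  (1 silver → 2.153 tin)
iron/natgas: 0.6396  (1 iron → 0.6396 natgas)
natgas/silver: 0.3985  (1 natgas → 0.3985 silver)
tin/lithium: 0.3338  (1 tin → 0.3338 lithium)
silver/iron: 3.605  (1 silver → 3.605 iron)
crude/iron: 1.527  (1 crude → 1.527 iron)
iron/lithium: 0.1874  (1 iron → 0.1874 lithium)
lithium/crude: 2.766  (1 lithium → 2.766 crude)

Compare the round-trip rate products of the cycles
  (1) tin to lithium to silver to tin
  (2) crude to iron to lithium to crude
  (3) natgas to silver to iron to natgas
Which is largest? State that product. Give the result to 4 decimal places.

(1) 0.3338 × 1.361 × 2.153 = 0.97811
(2) 1.527 × 0.1874 × 2.766 = 0.79152
(3) 0.3985 × 3.605 × 0.6396 = 0.91884
Highest is cycle (1) at 0.9781 (≤1, no arbitrage).

0.9781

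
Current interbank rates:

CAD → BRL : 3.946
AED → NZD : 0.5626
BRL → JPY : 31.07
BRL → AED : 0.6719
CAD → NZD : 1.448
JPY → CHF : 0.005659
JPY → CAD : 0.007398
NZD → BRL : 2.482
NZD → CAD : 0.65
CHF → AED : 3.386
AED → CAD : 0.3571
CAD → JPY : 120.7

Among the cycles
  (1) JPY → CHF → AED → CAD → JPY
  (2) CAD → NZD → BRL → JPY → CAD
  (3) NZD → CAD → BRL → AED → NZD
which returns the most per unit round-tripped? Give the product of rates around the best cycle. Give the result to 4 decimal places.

(1) 0.005659 × 3.386 × 0.3571 × 120.7 = 0.82589
(2) 1.448 × 2.482 × 31.07 × 0.007398 = 0.82609
(3) 0.65 × 3.946 × 0.6719 × 0.5626 = 0.96956
Highest is cycle (3) at 0.9696 (≤1, no arbitrage).

0.9696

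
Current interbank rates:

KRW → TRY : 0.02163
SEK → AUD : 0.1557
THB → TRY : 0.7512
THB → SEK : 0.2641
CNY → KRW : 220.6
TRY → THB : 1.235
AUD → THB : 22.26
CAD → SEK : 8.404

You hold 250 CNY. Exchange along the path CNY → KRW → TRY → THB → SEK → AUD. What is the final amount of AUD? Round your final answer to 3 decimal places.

250 CNY × 220.6 = 55150 KRW
55150 KRW × 0.02163 = 1192.8945 TRY
1192.8945 TRY × 1.235 = 1473.2247075 THB
1473.2247075 THB × 0.2641 = 389.07864525075 SEK
389.07864525075 SEK × 0.1557 = 60.579545065541775 AUD

60.580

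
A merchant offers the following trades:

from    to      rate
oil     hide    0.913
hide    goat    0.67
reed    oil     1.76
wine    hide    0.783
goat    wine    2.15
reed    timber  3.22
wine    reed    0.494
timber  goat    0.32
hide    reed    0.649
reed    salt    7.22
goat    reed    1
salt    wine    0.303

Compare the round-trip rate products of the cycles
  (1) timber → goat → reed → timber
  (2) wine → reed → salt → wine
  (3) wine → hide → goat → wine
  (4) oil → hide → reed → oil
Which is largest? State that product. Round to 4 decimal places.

1.1279

(1) 0.32 × 1 × 3.22 = 1.03040
(2) 0.494 × 7.22 × 0.303 = 1.08070
(3) 0.783 × 0.67 × 2.15 = 1.12791
(4) 0.913 × 0.649 × 1.76 = 1.04287
Highest is cycle (3) at 1.1279 (>1, arbitrage).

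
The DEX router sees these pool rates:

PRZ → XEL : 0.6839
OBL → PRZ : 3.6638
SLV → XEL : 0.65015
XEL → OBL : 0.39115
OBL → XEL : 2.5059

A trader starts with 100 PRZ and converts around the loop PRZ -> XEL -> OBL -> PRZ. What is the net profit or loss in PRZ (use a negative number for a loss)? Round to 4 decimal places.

100 PRZ × 0.6839 = 68.39 XEL
68.39 XEL × 0.39115 = 26.7507485 OBL
26.7507485 OBL × 3.6638 = 98.0093923543 PRZ
Net change: 98.0093923543 − 100 = -1.9906076457 PRZ

-1.9906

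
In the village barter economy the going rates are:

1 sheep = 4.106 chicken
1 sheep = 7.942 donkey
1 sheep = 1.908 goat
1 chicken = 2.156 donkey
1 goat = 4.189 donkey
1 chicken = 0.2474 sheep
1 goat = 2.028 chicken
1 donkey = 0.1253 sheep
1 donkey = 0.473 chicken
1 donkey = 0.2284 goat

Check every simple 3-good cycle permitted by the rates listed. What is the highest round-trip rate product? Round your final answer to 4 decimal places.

chicken→donkey→sheep→chicken: 2.156 × 0.1253 × 4.106 = 1.10922
goat→donkey→sheep→goat: 4.189 × 0.1253 × 1.908 = 1.00147
goat→chicken→donkey→goat: 2.028 × 2.156 × 0.2284 = 0.99865
goat→chicken→sheep→goat: 2.028 × 0.2474 × 1.908 = 0.95730
chicken→sheep→donkey→chicken: 0.2474 × 7.942 × 0.473 = 0.92937
Maximum is chicken→donkey→sheep→chicken at 1.1092; arbitrage exists.

1.1092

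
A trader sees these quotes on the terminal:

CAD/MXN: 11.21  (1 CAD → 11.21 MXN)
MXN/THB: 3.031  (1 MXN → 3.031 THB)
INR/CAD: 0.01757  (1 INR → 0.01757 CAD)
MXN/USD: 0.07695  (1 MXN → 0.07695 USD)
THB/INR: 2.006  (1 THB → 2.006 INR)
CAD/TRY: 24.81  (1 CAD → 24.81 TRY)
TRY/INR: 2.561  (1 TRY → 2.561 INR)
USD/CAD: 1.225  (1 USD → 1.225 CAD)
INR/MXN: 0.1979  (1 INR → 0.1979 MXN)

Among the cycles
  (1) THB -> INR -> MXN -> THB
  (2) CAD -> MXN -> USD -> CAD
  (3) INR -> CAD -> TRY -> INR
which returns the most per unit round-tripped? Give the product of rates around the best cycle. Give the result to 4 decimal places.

(1) 2.006 × 0.1979 × 3.031 = 1.20327
(2) 11.21 × 0.07695 × 1.225 = 1.05670
(3) 0.01757 × 24.81 × 2.561 = 1.11637
Highest is cycle (1) at 1.2033 (>1, arbitrage).

1.2033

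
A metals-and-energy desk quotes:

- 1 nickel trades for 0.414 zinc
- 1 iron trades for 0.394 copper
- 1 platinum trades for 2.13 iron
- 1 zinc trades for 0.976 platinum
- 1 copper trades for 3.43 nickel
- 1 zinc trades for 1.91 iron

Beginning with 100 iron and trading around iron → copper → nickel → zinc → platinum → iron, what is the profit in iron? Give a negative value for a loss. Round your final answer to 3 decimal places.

16.311

100 iron × 0.394 = 39.4 copper
39.4 copper × 3.43 = 135.142 nickel
135.142 nickel × 0.414 = 55.948788 zinc
55.948788 zinc × 0.976 = 54.606017088 platinum
54.606017088 platinum × 2.13 = 116.31081639744 iron
Net change: 116.31081639744 − 100 = 16.31081639744 iron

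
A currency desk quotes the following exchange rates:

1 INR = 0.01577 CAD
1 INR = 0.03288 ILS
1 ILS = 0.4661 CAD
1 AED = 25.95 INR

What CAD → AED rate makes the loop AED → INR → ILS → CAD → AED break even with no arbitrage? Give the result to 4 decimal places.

2.5145

Known legs of the cycle: 25.95 × 0.03288 × 0.4661 = 0.3976932996
For no arbitrage the full-cycle product must be 1, so the missing rate is 1 / 0.3976932996 ≈ 2.514500.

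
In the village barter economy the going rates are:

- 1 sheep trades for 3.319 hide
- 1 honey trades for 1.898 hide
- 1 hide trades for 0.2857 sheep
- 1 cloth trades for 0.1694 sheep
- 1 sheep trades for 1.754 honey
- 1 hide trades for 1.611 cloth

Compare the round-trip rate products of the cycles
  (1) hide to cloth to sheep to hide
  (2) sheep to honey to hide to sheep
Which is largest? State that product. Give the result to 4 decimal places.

(1) 1.611 × 0.1694 × 3.319 = 0.90577
(2) 1.754 × 1.898 × 0.2857 = 0.95112
Highest is cycle (2) at 0.9511 (≤1, no arbitrage).

0.9511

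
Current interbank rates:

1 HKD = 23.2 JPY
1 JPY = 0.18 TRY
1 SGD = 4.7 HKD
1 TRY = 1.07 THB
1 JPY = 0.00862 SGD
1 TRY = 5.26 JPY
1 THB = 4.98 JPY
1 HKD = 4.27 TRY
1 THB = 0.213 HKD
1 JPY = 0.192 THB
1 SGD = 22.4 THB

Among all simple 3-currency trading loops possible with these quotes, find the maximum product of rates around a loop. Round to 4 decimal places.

HKD→TRY→THB→HKD: 4.27 × 1.07 × 0.213 = 0.97318
JPY→SGD→THB→JPY: 0.00862 × 22.4 × 4.98 = 0.96158
JPY→TRY→THB→JPY: 0.18 × 1.07 × 4.98 = 0.95915
HKD→JPY→THB→HKD: 23.2 × 0.192 × 0.213 = 0.94879
HKD→JPY→SGD→HKD: 23.2 × 0.00862 × 4.7 = 0.93992
Maximum is HKD→TRY→THB→HKD at 0.9732; no arbitrage — every cycle loses value.

0.9732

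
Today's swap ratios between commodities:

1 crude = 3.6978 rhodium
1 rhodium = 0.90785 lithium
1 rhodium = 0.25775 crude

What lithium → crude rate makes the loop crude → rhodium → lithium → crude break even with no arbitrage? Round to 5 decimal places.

0.29788

Known legs of the cycle: 3.6978 × 0.90785 = 3.35704773
For no arbitrage the full-cycle product must be 1, so the missing rate is 1 / 3.35704773 ≈ 0.2978808.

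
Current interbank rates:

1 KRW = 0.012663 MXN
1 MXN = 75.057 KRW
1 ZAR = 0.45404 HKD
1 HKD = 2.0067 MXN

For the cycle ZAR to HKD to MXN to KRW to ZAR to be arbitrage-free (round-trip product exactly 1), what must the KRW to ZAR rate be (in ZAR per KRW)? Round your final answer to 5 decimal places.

Known legs of the cycle: 0.45404 × 2.0067 × 75.057 = 68.386089057876
For no arbitrage the full-cycle product must be 1, so the missing rate is 1 / 68.386089057876 ≈ 0.0146229.

0.01462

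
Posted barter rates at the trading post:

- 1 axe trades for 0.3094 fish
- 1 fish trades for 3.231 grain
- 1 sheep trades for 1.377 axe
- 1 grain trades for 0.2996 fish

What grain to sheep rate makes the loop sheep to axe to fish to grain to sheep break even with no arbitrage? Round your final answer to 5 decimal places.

0.72646

Known legs of the cycle: 1.377 × 0.3094 × 3.231 = 1.3765475178
For no arbitrage the full-cycle product must be 1, so the missing rate is 1 / 1.3765475178 ≈ 0.7264551.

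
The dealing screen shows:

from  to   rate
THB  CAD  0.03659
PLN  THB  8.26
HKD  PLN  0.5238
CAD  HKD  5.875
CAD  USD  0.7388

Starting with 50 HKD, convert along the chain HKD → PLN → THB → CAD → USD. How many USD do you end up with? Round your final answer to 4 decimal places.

50 HKD × 0.5238 = 26.19 PLN
26.19 PLN × 8.26 = 216.3294 THB
216.3294 THB × 0.03659 = 7.915492746 CAD
7.915492746 CAD × 0.7388 = 5.8479660407448 USD

5.8480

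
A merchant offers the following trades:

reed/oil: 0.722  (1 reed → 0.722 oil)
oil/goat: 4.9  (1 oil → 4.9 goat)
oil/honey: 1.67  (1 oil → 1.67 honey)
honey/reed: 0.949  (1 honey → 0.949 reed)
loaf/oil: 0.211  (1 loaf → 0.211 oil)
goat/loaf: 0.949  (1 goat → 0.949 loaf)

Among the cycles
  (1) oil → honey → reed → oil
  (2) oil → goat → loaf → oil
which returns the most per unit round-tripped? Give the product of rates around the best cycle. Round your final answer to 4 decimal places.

(1) 1.67 × 0.949 × 0.722 = 1.14425
(2) 4.9 × 0.949 × 0.211 = 0.98117
Highest is cycle (1) at 1.1442 (>1, arbitrage).

1.1442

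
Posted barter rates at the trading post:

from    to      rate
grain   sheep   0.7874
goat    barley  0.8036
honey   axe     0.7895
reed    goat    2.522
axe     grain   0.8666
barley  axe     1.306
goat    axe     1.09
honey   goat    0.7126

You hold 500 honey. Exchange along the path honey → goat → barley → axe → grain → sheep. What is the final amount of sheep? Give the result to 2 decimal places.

500 honey × 0.7126 = 356.3 goat
356.3 goat × 0.8036 = 286.32268 barley
286.32268 barley × 1.306 = 373.93742008 axe
373.93742008 axe × 0.8666 = 324.054168241328 grain
324.054168241328 grain × 0.7874 = 255.1602520732216672 sheep

255.16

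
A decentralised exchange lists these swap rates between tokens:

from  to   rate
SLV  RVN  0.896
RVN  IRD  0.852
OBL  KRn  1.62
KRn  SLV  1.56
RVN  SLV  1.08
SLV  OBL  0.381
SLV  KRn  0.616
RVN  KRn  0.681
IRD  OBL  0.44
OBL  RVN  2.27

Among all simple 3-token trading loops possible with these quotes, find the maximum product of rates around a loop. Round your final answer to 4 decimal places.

0.9629

OBL→KRn→SLV→OBL: 1.62 × 1.56 × 0.381 = 0.96286
SLV→RVN→KRn→SLV: 0.896 × 0.681 × 1.56 = 0.95187
OBL→RVN→SLV→OBL: 2.27 × 1.08 × 0.381 = 0.93406
OBL→RVN→IRD→OBL: 2.27 × 0.852 × 0.44 = 0.85098
Maximum is OBL→KRn→SLV→OBL at 0.9629; no arbitrage — every cycle loses value.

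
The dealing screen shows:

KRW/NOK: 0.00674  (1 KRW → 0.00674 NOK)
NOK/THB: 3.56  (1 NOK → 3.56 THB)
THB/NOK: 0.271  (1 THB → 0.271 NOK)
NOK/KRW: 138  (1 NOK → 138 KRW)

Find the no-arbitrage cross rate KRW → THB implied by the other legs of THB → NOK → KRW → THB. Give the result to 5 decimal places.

0.02674

Known legs of the cycle: 0.271 × 138 = 37.398
For no arbitrage the full-cycle product must be 1, so the missing rate is 1 / 37.398 ≈ 0.0267394.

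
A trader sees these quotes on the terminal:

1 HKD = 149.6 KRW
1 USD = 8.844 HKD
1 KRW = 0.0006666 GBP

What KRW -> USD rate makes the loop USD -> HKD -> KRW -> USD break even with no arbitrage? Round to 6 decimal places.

0.000756

Known legs of the cycle: 8.844 × 149.6 = 1323.0624
For no arbitrage the full-cycle product must be 1, so the missing rate is 1 / 1323.0624 ≈ 0.00075582.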